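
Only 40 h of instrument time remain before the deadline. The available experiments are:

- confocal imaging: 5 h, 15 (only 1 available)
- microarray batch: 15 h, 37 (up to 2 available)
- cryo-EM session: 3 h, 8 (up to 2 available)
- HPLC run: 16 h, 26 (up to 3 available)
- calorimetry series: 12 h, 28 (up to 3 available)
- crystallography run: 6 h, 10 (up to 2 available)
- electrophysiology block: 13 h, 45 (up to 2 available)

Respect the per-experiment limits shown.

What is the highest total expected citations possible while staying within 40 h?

123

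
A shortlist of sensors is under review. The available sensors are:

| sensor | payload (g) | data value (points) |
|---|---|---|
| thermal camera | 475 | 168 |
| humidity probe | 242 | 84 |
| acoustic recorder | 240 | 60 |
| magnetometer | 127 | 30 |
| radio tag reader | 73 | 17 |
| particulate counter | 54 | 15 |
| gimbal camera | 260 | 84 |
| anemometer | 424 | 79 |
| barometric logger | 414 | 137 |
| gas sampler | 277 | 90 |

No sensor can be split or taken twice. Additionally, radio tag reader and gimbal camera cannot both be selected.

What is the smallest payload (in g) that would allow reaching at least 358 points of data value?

Need the lightest bundle worth ≥ 358.
thermal camera + humidity probe + radio tag reader + gas sampler: 359 data value at 1067 g.
No combination under 1067 g hits 358.

1067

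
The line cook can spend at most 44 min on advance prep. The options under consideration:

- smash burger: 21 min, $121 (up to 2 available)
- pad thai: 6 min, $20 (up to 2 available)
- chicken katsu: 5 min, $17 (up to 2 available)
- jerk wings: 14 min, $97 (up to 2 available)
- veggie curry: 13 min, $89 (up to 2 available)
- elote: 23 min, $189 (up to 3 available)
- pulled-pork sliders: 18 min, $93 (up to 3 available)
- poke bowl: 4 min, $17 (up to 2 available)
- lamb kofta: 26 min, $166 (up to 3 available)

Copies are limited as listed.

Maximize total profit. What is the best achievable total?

312

Greedy by ratio would take jerk wings + elote + poke bowl: 41 min used, total 303.
Dropping jerk wings frees 14 min; slotting in veggie curry + poke bowl (17 min) lifts the total to 312 at 44 min.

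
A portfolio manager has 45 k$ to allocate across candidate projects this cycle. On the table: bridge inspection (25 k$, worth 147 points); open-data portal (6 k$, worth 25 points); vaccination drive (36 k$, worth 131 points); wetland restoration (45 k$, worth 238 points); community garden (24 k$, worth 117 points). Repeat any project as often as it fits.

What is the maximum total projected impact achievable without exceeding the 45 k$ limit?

Taking the top-ratio projects first gives bridge inspection + 3×open-data portal for 222 (43 k$).
Replace bridge inspection and 3×open-data portal with wetland restoration: the trade gains 16 net, giving 238 at 45 k$.

238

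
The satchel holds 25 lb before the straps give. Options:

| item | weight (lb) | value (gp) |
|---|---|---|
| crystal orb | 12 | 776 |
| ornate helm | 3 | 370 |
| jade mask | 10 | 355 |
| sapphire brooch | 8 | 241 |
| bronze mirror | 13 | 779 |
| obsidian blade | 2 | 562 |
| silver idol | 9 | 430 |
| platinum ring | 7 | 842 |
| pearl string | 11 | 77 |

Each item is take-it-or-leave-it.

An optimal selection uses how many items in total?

4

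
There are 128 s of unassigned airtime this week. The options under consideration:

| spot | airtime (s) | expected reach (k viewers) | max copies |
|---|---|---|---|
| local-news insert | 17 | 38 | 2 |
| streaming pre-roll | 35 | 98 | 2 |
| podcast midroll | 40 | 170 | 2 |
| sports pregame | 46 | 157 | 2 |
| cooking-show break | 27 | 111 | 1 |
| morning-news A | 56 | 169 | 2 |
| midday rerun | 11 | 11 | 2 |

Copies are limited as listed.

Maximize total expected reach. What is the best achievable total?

Taking the top-ratio spots first gives local-news insert + 2×podcast midroll + cooking-show break for 489 (124 s).
Dropping local-news insert and cooking-show break frees 44 s; slotting in sports pregame (46 s) lifts the total to 497 at 126 s.
No other feasible combination exceeds 497.

497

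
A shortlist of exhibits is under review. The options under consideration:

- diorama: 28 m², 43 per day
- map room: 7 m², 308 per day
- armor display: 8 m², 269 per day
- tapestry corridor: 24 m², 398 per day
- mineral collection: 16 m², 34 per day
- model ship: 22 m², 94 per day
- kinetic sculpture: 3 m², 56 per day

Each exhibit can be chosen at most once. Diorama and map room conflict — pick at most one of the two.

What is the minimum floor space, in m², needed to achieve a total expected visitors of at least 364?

Look for the lowest-floor combination reaching 364.
map room + kinetic sculpture reaches 364 using 10 m².
No combination under 10 m² hits 364.

10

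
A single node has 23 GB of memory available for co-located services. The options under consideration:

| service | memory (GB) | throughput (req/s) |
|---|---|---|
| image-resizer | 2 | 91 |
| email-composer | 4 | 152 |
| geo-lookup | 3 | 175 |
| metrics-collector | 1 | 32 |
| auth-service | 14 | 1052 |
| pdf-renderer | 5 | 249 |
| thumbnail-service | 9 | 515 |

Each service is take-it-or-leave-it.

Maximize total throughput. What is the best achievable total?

Taking the top-ratio services first gives geo-lookup + metrics-collector + auth-service + pdf-renderer for 1508 (23 GB).
The 9 GB tied up in geo-lookup and metrics-collector and pdf-renderer is better spent on thumbnail-service — total rises to 1567 (23 GB).
The closest alternative, geo-lookup + metrics-collector + auth-service + pdf-renderer, reaches only 1508.

1567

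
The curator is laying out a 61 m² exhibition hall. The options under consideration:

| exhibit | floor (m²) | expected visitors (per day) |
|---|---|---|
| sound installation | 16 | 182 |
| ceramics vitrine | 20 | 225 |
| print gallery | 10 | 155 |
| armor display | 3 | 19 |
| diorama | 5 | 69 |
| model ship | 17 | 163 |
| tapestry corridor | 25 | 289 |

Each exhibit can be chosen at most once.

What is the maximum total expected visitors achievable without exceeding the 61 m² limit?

A density-first pass picks sound installation + print gallery + armor display + diorama + tapestry corridor — 714 at 59 m².
The 19 m² tied up in sound installation and armor display is better spent on ceramics vitrine — total rises to 738 (60 m²).

738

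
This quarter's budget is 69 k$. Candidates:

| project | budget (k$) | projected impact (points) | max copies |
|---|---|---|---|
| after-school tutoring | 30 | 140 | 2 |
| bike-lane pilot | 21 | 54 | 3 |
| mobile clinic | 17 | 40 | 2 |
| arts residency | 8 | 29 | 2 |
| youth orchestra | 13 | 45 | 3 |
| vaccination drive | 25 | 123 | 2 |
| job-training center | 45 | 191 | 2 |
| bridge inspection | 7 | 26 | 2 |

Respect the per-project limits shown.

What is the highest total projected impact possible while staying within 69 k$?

315

Filling by ratio: 2×vaccination drive + 2×bridge inspection for 298, with 5 k$ left unused.
Replace vaccination drive with after-school tutoring: the trade gains 17 net, giving 315 at 69 k$.
That's the maximum — no swap from here does better than 315.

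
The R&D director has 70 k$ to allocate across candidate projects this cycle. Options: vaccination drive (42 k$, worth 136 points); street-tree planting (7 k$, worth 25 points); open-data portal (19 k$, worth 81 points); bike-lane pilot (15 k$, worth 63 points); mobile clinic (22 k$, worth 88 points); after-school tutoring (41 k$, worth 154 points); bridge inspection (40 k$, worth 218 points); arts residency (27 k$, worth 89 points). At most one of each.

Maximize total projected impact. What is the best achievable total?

A density-first pass picks street-tree planting + open-data portal + bridge inspection — 324 at 66 k$.
Dropping open-data portal frees 19 k$; slotting in mobile clinic (22 k$) lifts the total to 331 at 69 k$.
Next best is street-tree planting + open-data portal + bridge inspection at 324 (66 k$) — short by 7.

331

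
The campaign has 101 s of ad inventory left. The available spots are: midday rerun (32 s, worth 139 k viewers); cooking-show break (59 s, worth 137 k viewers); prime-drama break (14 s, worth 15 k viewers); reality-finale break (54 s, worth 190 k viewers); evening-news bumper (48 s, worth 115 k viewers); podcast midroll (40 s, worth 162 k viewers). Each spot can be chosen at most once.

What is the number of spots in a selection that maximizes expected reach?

2

The maximum expected reach within 101 s is 352.
reality-finale break + podcast midroll hits 352 at 94 s.
All optima have 2 spots.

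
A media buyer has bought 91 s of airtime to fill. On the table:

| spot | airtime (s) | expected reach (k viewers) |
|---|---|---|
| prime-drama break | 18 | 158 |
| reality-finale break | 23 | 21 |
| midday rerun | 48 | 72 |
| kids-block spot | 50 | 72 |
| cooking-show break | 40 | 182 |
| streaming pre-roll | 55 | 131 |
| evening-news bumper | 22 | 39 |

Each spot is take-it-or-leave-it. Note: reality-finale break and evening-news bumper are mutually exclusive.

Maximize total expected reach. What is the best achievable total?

379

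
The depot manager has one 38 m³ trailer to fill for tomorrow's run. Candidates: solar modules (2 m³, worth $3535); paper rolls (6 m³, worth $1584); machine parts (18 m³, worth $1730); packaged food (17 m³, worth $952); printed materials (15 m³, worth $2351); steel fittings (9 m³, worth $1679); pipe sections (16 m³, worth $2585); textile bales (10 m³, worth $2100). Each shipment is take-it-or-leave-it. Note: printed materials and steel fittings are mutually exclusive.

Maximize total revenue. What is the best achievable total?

9899

Ranking by ratio (revenue/m³): solar modules 1767.50, paper rolls 264.00, textile bales 210.00, steel fittings 186.56.
Taking the top-ratio shipments first gives solar modules + paper rolls + steel fittings + textile bales for 8898 (27 m³).
Dropping paper rolls frees 6 m³; slotting in pipe sections (16 m³) lifts the total to 9899 at 37 m³.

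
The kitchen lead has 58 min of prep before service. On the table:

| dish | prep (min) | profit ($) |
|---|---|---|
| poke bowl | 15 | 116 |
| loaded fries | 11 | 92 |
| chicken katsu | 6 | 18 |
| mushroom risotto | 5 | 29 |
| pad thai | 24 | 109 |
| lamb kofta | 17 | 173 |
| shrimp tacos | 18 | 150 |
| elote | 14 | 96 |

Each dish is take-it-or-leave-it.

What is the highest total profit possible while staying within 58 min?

477

A density-first pass picks loaded fries + chicken katsu + mushroom risotto + lamb kofta + shrimp tacos — 462 at 57 min.
Using the slack differently, poke bowl + loaded fries + lamb kofta + elote comes to 477 at 57 min.
Nothing else within 58 min beats 477.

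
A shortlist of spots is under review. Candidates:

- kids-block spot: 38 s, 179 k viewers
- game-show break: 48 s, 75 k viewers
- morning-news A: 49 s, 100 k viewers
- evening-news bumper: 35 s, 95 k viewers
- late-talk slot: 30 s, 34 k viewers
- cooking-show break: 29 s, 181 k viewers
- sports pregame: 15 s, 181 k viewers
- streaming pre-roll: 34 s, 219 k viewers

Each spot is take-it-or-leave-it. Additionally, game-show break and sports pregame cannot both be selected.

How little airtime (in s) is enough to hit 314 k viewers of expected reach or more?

44

Minimise s subject to total expected reach ≥ 314.
cooking-show break + sports pregame reaches 362 using 44 s.
No combination under 44 s hits 314.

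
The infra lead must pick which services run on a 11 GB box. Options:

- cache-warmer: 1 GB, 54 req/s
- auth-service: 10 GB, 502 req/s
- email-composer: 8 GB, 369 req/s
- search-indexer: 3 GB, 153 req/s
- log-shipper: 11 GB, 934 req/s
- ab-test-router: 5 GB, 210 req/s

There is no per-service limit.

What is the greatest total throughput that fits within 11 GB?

Log-shipper uses 11 of the 11 GB and totals 934.

934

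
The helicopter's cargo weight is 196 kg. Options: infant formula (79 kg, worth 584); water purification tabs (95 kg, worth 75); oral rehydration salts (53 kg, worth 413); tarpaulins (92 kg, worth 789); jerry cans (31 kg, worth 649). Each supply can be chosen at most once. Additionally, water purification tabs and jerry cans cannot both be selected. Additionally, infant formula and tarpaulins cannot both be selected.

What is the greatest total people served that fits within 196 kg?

1851

The ratio ordering already packs tightly: oral rehydration salts + tarpaulins + jerry cans, 176 kg, 1851.
The closest alternative, infant formula + oral rehydration salts + jerry cans, reaches only 1646.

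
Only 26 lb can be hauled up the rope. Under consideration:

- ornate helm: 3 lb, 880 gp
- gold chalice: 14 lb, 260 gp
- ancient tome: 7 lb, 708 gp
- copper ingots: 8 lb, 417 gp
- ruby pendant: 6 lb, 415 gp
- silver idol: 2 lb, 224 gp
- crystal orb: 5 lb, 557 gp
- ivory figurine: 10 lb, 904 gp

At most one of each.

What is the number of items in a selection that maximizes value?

4

Best achievable value is 3049.
ornate helm + ancient tome + crystal orb + ivory figurine hits 3049 at 25 lb.
Any selection reaching 3049 contains exactly 4 items.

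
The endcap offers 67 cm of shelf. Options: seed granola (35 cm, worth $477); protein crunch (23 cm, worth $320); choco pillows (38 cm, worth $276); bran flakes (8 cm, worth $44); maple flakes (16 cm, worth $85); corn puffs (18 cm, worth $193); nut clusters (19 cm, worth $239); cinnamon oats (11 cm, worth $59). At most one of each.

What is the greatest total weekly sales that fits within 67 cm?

841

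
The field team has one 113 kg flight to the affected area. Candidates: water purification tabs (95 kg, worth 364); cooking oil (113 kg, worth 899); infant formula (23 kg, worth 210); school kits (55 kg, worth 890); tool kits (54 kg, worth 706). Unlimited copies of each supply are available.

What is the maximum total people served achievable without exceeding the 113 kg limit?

1780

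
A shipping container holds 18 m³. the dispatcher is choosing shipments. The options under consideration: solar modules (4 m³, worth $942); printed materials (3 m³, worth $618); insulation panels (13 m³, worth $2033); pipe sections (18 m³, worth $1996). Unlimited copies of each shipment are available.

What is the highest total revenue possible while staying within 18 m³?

Ranking by ratio (revenue/m³): solar modules 235.50, printed materials 206.00, insulation panels 156.38.
Filling by ratio: 4×solar modules for 3768, with 2 m³ left unused.
The 4 m³ tied up in solar modules is better spent on 2×printed materials — total rises to 4062 (18 m³).

4062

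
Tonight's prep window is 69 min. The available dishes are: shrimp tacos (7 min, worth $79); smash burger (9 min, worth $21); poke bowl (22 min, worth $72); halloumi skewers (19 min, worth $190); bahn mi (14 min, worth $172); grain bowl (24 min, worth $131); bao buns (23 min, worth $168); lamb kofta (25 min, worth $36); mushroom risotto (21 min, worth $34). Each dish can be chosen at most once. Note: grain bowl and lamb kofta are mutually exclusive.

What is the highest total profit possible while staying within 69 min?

Best packing: shrimp tacos + halloumi skewers + bahn mi + bao buns — 63 min, 609 total.
That's the maximum — no feasible swap from here does better than 609.

609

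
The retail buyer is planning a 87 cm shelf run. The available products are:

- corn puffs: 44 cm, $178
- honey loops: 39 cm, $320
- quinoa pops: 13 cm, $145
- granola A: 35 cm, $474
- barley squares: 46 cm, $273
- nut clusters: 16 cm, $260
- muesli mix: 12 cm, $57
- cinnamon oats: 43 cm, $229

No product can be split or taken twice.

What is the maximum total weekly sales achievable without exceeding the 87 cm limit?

939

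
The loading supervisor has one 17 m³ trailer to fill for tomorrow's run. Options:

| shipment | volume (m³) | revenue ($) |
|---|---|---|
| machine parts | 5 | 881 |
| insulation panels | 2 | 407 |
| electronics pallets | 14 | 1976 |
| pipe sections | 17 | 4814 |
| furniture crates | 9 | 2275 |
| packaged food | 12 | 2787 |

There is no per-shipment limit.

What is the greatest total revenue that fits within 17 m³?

Density check — pipe sections 283.18, furniture crates 252.78, packaged food 232.25, insulation panels 203.50 are the best per m³.
Taking pipe sections: 17 m³ used, 4814 in revenue.
No other feasible combination exceeds 4814.

4814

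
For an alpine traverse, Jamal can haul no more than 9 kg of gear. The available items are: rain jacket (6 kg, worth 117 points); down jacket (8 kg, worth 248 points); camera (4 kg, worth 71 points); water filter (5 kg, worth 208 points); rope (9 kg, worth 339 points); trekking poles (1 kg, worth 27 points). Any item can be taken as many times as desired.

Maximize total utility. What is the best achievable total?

339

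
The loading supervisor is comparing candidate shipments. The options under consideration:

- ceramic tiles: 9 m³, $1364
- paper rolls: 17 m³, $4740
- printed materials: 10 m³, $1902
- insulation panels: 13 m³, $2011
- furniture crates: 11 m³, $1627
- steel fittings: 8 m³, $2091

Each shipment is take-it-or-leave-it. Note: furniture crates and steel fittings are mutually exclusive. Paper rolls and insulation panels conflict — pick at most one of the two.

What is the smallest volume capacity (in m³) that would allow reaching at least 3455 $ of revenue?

17

Minimise m³ subject to total revenue ≥ 3455.
paper rolls reaches 4740 using 17 m³.
No combination under 17 m³ hits 3455.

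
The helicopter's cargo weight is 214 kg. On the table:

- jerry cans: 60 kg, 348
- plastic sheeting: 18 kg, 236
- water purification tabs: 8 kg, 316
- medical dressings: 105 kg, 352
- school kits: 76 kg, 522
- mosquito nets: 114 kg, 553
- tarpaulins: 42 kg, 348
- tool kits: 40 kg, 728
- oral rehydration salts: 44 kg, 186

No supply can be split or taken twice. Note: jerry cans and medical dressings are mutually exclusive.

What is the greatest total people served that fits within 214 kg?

A density-first pass picks plastic sheeting + water purification tabs + school kits + tarpaulins + tool kits — 2150 at 184 kg.
Replace school kits with jerry cans + oral rehydration salts: the trade gains 12 net, giving 2162 at 212 kg.
Next best is jerry cans + plastic sheeting + water purification tabs + school kits + tool kits at 2150 (202 kg) — short by 12.

2162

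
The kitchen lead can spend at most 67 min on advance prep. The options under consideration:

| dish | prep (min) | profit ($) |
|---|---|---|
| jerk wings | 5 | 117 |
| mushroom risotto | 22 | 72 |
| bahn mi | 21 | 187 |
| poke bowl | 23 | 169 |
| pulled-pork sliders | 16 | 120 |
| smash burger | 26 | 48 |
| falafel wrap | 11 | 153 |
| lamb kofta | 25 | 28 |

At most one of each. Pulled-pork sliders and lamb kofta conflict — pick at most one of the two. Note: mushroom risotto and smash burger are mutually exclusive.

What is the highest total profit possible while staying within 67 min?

626

By profit per min: jerk wings 23.40, falafel wrap 13.91, bahn mi 8.90, pulled-pork sliders 7.50 lead.
Filling by ratio: jerk wings + bahn mi + pulled-pork sliders + falafel wrap for 577, with 14 min left unused.
The 16 min tied up in pulled-pork sliders is better spent on poke bowl — total rises to 626 (60 min).
Runner-up jerk wings + bahn mi + poke bowl + pulled-pork sliders tops out at 593.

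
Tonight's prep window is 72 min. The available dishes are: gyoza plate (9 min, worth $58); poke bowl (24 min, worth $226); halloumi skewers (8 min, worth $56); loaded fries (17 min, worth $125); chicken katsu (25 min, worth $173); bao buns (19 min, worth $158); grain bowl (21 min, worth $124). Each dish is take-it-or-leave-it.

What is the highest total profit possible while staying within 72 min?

The ratio heuristic lands on poke bowl + halloumi skewers + loaded fries + bao buns (565) but leaves 4 min idle.
Dropping halloumi skewers frees 8 min; slotting in gyoza plate (9 min) lifts the total to 567 at 69 min.

567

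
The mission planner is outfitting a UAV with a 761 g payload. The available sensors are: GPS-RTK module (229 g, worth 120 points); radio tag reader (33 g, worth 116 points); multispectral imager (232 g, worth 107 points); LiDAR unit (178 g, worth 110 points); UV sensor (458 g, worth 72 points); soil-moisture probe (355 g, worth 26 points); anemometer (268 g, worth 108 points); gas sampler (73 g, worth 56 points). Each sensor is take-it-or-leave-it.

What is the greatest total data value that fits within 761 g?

509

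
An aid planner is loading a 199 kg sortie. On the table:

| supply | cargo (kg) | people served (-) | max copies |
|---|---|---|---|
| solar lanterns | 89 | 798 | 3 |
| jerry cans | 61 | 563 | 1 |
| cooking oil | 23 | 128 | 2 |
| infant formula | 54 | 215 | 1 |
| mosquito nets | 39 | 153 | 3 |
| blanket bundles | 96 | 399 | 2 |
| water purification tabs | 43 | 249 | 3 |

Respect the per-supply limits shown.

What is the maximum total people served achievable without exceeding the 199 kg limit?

Filling by ratio: solar lanterns + jerry cans + water purification tabs for 1610, with 6 kg left unused.
Dropping water purification tabs frees 43 kg; slotting in 2×cooking oil (46 kg) lifts the total to 1617 at 196 kg.
Every other selection either busts 199 kg or exceeds an availability limit or fails to beat 1617.

1617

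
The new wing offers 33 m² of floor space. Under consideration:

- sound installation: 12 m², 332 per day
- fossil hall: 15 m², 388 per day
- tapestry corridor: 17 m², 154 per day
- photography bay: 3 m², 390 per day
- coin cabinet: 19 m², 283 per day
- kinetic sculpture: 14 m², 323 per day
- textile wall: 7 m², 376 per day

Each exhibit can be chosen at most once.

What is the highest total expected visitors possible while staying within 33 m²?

1154

The ratio heuristic lands on sound installation + photography bay + textile wall (1098) but leaves 11 m² idle.
The 12 m² tied up in sound installation is better spent on fossil hall — total rises to 1154 (25 m²).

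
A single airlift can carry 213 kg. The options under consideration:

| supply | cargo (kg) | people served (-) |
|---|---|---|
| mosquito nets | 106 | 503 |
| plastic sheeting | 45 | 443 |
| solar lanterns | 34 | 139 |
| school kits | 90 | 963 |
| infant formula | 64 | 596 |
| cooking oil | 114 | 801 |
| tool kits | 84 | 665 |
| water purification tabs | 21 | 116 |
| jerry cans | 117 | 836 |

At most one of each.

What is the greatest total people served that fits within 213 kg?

2002

Taking plastic sheeting + school kits + infant formula: 199 kg used, 2002 in people served.
The closest alternative, solar lanterns + school kits + infant formula + water purification tabs, reaches only 1814.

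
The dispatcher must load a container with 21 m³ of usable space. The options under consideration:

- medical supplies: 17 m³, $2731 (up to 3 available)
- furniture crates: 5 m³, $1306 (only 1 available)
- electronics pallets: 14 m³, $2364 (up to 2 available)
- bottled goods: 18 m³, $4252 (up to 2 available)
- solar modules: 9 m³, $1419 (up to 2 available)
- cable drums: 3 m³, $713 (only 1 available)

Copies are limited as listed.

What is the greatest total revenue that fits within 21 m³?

4965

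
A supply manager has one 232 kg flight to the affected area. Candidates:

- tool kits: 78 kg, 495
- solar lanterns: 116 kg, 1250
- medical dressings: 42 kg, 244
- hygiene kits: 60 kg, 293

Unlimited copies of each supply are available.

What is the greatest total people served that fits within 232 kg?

2500

Best packing: 2×solar lanterns — 232 kg, 2500 total.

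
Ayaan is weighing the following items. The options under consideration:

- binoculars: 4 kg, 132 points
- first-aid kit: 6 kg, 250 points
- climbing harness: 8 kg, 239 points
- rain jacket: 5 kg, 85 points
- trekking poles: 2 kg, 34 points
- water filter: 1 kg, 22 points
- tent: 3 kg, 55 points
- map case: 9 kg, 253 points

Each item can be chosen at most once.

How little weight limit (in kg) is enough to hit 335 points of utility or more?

Minimise kg subject to total utility ≥ 335.
binoculars + first-aid kit: 382 utility at 10 kg.
Below 10 kg the best achievable stays under 335.

10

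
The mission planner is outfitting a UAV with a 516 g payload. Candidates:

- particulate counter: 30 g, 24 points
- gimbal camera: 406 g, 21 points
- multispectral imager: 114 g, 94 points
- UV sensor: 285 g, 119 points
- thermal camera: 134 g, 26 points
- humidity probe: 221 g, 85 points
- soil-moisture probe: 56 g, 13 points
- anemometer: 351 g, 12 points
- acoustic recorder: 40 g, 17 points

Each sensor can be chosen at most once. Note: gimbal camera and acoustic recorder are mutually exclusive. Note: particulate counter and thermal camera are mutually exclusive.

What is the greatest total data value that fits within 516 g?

254

By data value per g: multispectral imager 0.82, particulate counter 0.80, acoustic recorder 0.42 lead.
Particulate counter + multispectral imager + UV sensor + acoustic recorder uses 469 of the 516 g and totals 254.
Runner-up particulate counter + multispectral imager + UV sensor + soil-moisture probe tops out at 250.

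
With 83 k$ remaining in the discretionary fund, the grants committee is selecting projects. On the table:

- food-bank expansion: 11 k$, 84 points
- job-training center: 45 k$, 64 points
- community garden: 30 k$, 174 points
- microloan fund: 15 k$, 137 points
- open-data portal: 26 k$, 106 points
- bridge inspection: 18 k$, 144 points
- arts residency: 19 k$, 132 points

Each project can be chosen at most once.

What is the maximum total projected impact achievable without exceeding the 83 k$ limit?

587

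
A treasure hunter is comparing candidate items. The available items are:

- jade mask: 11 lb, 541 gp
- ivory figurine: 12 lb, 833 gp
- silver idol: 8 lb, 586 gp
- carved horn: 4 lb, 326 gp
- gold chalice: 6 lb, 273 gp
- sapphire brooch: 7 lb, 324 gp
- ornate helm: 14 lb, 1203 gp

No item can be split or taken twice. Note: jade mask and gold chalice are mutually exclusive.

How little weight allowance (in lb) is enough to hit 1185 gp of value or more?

Minimise lb subject to total value ≥ 1185.
ornate helm reaches 1203 using 14 lb.
Any bundle with less than 14 lb falls short of 1185.

14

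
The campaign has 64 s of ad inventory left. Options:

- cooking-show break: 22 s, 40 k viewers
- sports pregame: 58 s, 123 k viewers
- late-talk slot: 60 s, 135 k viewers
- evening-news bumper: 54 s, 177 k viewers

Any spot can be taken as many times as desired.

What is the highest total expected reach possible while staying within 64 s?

Taking evening-news bumper: 54 s used, 177 in expected reach.
Every other selection either busts 64 s or fails to beat 177.

177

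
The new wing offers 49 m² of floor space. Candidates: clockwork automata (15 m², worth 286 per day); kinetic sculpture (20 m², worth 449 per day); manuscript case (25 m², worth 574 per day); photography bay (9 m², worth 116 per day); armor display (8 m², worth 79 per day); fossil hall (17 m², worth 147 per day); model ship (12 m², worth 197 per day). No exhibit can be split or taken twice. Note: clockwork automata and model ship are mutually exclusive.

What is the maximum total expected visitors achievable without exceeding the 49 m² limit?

The ratio ordering already packs tightly: kinetic sculpture + manuscript case, 45 m², 1023.

1023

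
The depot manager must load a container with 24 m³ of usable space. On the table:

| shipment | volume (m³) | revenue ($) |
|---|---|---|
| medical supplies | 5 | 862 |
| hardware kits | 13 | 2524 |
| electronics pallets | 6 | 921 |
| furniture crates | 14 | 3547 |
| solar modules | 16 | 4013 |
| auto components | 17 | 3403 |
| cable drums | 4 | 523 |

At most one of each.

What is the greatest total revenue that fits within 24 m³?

4991

Ranking by ratio (revenue/m³): furniture crates 253.36, solar modules 250.81, auto components 200.18.
Greedy by ratio would take medical supplies + furniture crates + cable drums: 23 m³ used, total 4932.
Replace medical supplies with electronics pallets: the trade gains 59 net, giving 4991 at 24 m³.
Runner-up electronics pallets + solar modules tops out at 4934.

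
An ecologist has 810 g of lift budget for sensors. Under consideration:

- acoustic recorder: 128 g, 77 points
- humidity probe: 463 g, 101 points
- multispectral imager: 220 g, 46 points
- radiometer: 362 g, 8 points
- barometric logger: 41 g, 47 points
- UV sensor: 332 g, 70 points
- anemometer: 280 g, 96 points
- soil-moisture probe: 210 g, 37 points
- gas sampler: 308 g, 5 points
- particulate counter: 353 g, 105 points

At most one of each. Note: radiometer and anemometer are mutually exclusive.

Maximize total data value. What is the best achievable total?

325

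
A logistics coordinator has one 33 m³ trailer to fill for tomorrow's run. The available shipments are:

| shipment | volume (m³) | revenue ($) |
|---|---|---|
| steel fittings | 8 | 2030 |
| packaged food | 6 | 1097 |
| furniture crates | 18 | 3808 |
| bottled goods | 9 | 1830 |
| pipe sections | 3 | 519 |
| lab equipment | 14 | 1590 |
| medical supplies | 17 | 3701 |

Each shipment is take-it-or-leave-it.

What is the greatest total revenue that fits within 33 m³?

Ranking by ratio (revenue/m³): steel fittings 253.75, medical supplies 217.71, furniture crates 211.56.
Taking the top-ratio shipments first gives steel fittings + packaged food + medical supplies for 6828 (31 m³).
The 17 m³ tied up in medical supplies is better spent on furniture crates — total rises to 6935 (32 m³).

6935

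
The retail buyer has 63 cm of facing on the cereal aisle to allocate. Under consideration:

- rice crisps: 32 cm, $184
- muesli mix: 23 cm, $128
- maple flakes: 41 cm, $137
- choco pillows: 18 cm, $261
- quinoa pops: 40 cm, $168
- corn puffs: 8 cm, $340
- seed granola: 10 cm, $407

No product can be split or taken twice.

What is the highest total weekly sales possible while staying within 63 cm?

Muesli mix + choco pillows + corn puffs + seed granola uses 59 of the 63 cm and totals 1136.
The closest alternative, choco pillows + corn puffs + seed granola, reaches only 1008.

1136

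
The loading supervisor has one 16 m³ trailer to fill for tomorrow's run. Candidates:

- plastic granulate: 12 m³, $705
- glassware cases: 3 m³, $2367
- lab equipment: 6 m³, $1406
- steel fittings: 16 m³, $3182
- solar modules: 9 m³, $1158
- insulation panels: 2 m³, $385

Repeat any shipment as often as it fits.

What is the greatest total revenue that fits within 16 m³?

11835

The ratio ordering already packs tightly: 5×glassware cases, 15 m³, 11835.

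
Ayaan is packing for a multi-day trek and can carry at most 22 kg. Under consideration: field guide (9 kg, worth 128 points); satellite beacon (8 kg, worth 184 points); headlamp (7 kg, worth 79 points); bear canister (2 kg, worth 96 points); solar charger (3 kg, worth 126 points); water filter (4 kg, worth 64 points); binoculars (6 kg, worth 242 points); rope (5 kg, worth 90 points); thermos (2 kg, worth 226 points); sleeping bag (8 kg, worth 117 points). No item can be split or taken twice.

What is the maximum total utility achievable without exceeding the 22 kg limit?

Best packing: satellite beacon + bear canister + solar charger + binoculars + thermos — 21 kg, 874 total.
The closest alternative, bear canister + solar charger + water filter + binoculars + rope + thermos, reaches only 844.

874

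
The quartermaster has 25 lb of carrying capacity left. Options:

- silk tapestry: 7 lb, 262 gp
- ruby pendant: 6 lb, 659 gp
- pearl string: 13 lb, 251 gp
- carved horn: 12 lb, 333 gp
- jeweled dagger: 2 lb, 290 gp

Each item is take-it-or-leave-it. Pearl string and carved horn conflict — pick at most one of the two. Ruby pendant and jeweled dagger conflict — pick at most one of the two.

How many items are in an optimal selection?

The maximum value within 25 lb is 1254.
For example silk tapestry + ruby pendant + carved horn achieves it, using 25 lb.
All optima have 3 items.

3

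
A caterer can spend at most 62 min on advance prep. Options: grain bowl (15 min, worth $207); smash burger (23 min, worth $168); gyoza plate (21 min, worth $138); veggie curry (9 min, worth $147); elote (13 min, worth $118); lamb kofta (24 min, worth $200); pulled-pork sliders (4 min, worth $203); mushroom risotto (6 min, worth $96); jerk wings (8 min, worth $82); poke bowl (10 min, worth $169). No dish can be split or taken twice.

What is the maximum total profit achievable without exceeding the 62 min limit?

By profit per min: pulled-pork sliders 50.75, poke bowl 16.90, veggie curry 16.33, mushroom risotto 16.00 lead.
Filling by ratio: grain bowl + veggie curry + pulled-pork sliders + mushroom risotto + jerk wings + poke bowl for 904, with 10 min left unused.
Dropping jerk wings frees 8 min; slotting in elote (13 min) lifts the total to 940 at 57 min.
That's the maximum — no swap from here does better than 940.

940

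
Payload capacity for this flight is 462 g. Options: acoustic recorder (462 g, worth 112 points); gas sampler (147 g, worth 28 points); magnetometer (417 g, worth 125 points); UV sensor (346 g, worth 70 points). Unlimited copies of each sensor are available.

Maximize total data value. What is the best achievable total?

Density check — magnetometer 0.30, acoustic recorder 0.24, UV sensor 0.20, gas sampler 0.19 are the best per g.
The ratio ordering already packs tightly: magnetometer, 417 g, 125.

125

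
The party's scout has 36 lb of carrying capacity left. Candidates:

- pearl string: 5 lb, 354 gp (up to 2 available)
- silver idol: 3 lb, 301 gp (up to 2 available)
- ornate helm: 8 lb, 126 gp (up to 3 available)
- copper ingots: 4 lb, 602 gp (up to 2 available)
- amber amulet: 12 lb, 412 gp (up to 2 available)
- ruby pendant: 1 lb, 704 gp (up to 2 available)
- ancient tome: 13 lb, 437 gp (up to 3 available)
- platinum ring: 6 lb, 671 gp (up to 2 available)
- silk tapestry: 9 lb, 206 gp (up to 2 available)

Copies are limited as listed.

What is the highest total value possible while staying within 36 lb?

4963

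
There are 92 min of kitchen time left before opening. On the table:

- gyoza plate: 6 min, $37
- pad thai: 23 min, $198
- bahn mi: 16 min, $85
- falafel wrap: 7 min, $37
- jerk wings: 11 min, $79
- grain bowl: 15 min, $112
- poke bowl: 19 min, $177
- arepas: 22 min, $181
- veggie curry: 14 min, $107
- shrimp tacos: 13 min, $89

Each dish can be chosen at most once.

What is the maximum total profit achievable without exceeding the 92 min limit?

757

Density check — poke bowl 9.32, pad thai 8.61, arepas 8.23 are the best per min.
Taking the top-ratio dishes first gives pad thai + jerk wings + poke bowl + arepas + veggie curry for 742 (89 min).
The 25 min tied up in jerk wings and veggie curry is better spent on grain bowl + shrimp tacos — total rises to 757 (92 min).
No other feasible combination exceeds 757.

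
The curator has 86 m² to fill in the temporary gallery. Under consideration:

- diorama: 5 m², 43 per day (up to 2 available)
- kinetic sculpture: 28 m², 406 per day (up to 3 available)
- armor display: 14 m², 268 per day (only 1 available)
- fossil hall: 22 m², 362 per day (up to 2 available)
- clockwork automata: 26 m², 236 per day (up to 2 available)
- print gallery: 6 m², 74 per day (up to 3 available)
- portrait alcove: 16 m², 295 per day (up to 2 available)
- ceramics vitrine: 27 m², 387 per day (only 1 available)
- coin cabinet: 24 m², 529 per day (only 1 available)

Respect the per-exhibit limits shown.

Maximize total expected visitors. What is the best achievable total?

1555

Filling by ratio: armor display + 2×print gallery + 2×portrait alcove + coin cabinet for 1535, with 4 m² left unused.
Dropping armor display and print gallery frees 20 m²; slotting in fossil hall (22 m²) lifts the total to 1555 at 84 m².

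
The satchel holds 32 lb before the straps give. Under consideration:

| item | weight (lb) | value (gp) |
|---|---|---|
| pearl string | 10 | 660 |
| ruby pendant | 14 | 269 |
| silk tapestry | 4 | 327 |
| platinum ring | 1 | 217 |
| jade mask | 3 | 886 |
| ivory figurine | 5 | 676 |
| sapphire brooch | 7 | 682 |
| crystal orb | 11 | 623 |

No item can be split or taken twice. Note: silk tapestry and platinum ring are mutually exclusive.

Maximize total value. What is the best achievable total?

Ranking by ratio (value/lb): jade mask 295.33, platinum ring 217.00, ivory figurine 135.20.
Pearl string + silk tapestry + jade mask + ivory figurine + sapphire brooch uses 29 of the 32 lb and totals 3231.
Next best is silk tapestry + jade mask + ivory figurine + sapphire brooch + crystal orb at 3194 (30 lb) — short by 37.

3231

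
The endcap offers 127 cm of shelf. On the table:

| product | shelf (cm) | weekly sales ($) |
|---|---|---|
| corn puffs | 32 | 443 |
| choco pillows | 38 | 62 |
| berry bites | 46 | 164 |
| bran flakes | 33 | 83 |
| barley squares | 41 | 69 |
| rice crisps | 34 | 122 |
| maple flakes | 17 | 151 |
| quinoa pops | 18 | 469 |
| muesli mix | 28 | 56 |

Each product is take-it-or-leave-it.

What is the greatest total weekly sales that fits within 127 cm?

Filling by ratio: corn puffs + rice crisps + maple flakes + quinoa pops for 1185, with 26 cm left unused.
Replace rice crisps with berry bites: the trade gains 42 net, giving 1227 at 113 cm.
The closest alternative, corn puffs + rice crisps + maple flakes + quinoa pops, reaches only 1185.

1227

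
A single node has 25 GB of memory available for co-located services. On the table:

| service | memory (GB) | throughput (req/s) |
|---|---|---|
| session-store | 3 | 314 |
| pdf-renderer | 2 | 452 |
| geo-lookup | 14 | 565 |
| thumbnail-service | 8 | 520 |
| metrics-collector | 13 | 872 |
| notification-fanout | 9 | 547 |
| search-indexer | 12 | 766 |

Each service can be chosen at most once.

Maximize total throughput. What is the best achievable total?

2052

Greedy by ratio would take session-store + pdf-renderer + metrics-collector: 18 GB used, total 1638.
Dropping metrics-collector frees 13 GB; slotting in thumbnail-service + search-indexer (20 GB) lifts the total to 2052 at 25 GB.
Every other selection either busts 25 GB or fails to beat 2052.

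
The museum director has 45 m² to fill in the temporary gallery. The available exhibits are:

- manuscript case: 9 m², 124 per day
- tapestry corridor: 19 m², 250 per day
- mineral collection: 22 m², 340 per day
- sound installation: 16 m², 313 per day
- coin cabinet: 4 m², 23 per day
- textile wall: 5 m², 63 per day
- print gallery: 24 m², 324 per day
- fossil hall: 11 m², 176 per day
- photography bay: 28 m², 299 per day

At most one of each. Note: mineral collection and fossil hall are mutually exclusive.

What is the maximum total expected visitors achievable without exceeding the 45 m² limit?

Greedy by ratio would take manuscript case + sound installation + coin cabinet + textile wall + fossil hall: 45 m² used, total 699.
Replace manuscript case and coin cabinet and fossil hall with mineral collection: the trade gains 17 net, giving 716 at 43 m².
Next best is sound installation + textile wall + print gallery at 700 (45 m²) — short by 16.

716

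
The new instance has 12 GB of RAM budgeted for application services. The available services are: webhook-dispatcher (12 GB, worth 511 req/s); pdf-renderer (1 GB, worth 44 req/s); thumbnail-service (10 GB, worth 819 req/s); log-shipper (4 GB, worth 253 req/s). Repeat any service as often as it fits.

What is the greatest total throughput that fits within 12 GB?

907

Taking 2×pdf-renderer + thumbnail-service: 12 GB used, 907 in throughput.
Every other selection either busts 12 GB or fails to beat 907.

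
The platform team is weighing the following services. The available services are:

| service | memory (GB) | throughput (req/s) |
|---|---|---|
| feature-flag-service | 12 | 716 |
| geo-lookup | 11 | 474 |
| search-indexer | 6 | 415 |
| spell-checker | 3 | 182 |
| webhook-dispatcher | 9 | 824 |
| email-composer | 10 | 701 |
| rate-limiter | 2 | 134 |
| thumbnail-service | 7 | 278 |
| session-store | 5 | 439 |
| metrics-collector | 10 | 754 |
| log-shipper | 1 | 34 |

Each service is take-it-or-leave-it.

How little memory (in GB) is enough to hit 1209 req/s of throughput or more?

14

Look for the lowest-memory combination reaching 1209.
webhook-dispatcher + session-store: 1263 throughput at 14 GB.
No combination under 14 GB hits 1209.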